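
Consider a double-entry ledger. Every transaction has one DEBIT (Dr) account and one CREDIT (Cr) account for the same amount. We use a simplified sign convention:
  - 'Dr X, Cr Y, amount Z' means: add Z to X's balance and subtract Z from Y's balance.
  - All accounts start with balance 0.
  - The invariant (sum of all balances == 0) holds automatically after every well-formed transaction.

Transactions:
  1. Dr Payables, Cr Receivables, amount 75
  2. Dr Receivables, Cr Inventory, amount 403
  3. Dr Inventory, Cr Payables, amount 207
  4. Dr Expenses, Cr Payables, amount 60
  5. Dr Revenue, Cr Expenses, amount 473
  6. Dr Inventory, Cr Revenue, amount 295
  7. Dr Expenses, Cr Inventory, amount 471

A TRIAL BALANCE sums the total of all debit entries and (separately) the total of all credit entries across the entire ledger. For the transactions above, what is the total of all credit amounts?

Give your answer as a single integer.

Txn 1: credit+=75
Txn 2: credit+=403
Txn 3: credit+=207
Txn 4: credit+=60
Txn 5: credit+=473
Txn 6: credit+=295
Txn 7: credit+=471
Total credits = 1984

Answer: 1984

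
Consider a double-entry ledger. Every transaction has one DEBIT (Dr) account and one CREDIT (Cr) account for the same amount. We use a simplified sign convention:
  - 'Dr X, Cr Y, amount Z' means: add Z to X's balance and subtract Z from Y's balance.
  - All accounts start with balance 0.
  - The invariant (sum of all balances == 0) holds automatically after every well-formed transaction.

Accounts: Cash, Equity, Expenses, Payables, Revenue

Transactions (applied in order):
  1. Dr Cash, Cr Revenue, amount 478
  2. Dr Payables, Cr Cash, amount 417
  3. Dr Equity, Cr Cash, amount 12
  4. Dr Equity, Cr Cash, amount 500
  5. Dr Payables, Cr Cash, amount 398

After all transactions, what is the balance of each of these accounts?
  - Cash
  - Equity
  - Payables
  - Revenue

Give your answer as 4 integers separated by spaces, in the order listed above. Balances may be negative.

After txn 1 (Dr Cash, Cr Revenue, amount 478): Cash=478 Revenue=-478
After txn 2 (Dr Payables, Cr Cash, amount 417): Cash=61 Payables=417 Revenue=-478
After txn 3 (Dr Equity, Cr Cash, amount 12): Cash=49 Equity=12 Payables=417 Revenue=-478
After txn 4 (Dr Equity, Cr Cash, amount 500): Cash=-451 Equity=512 Payables=417 Revenue=-478
After txn 5 (Dr Payables, Cr Cash, amount 398): Cash=-849 Equity=512 Payables=815 Revenue=-478

Answer: -849 512 815 -478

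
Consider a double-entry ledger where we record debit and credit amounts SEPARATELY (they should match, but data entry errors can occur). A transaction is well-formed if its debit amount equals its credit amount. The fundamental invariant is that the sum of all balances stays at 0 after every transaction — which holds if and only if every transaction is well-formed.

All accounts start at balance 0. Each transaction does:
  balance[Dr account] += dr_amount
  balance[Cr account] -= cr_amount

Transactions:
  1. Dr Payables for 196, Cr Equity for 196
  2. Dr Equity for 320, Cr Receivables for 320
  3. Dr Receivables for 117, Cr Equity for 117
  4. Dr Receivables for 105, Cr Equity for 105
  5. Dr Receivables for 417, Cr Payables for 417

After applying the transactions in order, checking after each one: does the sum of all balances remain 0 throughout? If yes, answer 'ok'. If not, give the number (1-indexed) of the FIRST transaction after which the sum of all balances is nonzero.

After txn 1: dr=196 cr=196 sum_balances=0
After txn 2: dr=320 cr=320 sum_balances=0
After txn 3: dr=117 cr=117 sum_balances=0
After txn 4: dr=105 cr=105 sum_balances=0
After txn 5: dr=417 cr=417 sum_balances=0

Answer: ok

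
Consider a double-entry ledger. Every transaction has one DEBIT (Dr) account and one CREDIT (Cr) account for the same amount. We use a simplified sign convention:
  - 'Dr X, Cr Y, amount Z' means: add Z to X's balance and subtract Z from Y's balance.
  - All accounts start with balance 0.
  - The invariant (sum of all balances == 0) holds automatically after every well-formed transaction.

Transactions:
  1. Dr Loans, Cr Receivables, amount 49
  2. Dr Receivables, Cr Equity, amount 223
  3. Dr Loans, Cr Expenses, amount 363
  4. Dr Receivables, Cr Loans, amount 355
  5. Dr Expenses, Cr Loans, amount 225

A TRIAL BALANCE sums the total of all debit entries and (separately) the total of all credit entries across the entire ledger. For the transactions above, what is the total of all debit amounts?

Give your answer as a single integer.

Answer: 1215

Derivation:
Txn 1: debit+=49
Txn 2: debit+=223
Txn 3: debit+=363
Txn 4: debit+=355
Txn 5: debit+=225
Total debits = 1215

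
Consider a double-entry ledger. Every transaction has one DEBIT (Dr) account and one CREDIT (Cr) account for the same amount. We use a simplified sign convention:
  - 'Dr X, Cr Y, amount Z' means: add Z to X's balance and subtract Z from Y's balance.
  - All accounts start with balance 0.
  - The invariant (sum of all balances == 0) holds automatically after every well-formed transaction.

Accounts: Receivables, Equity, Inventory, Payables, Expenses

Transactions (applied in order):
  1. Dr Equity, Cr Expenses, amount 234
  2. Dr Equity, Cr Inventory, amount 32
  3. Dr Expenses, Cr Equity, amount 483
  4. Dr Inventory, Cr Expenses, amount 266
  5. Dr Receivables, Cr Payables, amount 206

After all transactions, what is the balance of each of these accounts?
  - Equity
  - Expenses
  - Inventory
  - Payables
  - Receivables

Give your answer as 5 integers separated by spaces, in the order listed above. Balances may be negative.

After txn 1 (Dr Equity, Cr Expenses, amount 234): Equity=234 Expenses=-234
After txn 2 (Dr Equity, Cr Inventory, amount 32): Equity=266 Expenses=-234 Inventory=-32
After txn 3 (Dr Expenses, Cr Equity, amount 483): Equity=-217 Expenses=249 Inventory=-32
After txn 4 (Dr Inventory, Cr Expenses, amount 266): Equity=-217 Expenses=-17 Inventory=234
After txn 5 (Dr Receivables, Cr Payables, amount 206): Equity=-217 Expenses=-17 Inventory=234 Payables=-206 Receivables=206

Answer: -217 -17 234 -206 206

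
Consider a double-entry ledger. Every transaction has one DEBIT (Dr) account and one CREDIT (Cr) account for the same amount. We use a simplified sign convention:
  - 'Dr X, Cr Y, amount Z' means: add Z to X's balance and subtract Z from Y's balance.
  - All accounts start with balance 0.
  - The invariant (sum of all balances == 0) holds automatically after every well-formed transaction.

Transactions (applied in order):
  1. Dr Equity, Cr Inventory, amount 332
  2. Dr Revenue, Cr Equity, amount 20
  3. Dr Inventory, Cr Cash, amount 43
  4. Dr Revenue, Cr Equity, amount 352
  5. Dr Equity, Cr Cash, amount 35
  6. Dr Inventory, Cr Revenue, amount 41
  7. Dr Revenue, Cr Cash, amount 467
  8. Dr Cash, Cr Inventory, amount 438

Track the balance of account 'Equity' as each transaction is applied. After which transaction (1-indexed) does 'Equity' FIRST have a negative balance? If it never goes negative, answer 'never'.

After txn 1: Equity=332
After txn 2: Equity=312
After txn 3: Equity=312
After txn 4: Equity=-40

Answer: 4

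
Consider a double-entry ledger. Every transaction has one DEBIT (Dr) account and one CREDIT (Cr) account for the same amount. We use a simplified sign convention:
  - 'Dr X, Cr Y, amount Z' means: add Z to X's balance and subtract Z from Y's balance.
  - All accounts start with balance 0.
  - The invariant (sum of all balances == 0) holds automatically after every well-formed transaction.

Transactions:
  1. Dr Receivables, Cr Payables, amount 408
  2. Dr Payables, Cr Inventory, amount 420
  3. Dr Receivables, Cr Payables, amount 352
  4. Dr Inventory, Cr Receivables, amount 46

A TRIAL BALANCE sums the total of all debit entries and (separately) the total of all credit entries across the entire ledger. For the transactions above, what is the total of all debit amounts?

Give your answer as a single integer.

Txn 1: debit+=408
Txn 2: debit+=420
Txn 3: debit+=352
Txn 4: debit+=46
Total debits = 1226

Answer: 1226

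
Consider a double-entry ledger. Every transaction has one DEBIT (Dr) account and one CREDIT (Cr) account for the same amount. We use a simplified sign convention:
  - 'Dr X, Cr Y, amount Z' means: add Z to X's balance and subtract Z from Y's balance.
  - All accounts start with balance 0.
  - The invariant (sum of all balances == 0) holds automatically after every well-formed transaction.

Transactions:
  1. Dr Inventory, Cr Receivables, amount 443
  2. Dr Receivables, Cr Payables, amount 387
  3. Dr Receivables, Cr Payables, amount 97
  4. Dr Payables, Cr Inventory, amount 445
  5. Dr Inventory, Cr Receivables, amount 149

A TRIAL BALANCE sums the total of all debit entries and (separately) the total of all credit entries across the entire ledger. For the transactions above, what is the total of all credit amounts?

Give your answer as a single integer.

Txn 1: credit+=443
Txn 2: credit+=387
Txn 3: credit+=97
Txn 4: credit+=445
Txn 5: credit+=149
Total credits = 1521

Answer: 1521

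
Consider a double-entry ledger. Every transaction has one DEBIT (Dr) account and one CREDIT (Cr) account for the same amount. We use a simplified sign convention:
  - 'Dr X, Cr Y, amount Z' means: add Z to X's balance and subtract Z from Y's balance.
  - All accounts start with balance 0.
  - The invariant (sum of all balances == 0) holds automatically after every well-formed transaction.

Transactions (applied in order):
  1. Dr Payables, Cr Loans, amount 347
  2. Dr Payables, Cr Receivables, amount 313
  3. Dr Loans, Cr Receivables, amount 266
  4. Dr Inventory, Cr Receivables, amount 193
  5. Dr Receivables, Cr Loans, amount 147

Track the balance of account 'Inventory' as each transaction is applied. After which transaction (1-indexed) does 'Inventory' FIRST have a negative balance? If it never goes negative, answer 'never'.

Answer: never

Derivation:
After txn 1: Inventory=0
After txn 2: Inventory=0
After txn 3: Inventory=0
After txn 4: Inventory=193
After txn 5: Inventory=193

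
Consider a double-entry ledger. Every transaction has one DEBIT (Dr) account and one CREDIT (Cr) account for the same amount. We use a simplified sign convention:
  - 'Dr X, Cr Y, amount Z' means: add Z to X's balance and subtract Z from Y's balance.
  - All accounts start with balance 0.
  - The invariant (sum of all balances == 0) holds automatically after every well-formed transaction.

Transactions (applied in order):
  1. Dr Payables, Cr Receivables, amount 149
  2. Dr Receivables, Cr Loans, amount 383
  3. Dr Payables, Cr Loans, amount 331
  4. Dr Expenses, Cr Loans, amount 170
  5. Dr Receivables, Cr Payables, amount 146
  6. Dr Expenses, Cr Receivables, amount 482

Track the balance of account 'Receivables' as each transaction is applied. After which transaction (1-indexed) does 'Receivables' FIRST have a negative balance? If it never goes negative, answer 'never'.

After txn 1: Receivables=-149

Answer: 1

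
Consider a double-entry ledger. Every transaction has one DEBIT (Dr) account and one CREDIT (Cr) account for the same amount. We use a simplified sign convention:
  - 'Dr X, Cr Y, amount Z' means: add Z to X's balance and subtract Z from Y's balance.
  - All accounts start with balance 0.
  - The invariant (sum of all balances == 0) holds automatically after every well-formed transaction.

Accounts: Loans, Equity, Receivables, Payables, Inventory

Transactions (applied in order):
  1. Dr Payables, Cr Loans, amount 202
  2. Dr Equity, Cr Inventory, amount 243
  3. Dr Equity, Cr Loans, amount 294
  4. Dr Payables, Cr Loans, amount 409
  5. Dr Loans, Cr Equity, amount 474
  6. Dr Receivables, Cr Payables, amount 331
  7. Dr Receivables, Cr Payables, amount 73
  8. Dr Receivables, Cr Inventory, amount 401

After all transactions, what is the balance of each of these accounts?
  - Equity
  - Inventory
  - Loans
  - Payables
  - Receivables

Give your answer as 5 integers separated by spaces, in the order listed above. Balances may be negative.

Answer: 63 -644 -431 207 805

Derivation:
After txn 1 (Dr Payables, Cr Loans, amount 202): Loans=-202 Payables=202
After txn 2 (Dr Equity, Cr Inventory, amount 243): Equity=243 Inventory=-243 Loans=-202 Payables=202
After txn 3 (Dr Equity, Cr Loans, amount 294): Equity=537 Inventory=-243 Loans=-496 Payables=202
After txn 4 (Dr Payables, Cr Loans, amount 409): Equity=537 Inventory=-243 Loans=-905 Payables=611
After txn 5 (Dr Loans, Cr Equity, amount 474): Equity=63 Inventory=-243 Loans=-431 Payables=611
After txn 6 (Dr Receivables, Cr Payables, amount 331): Equity=63 Inventory=-243 Loans=-431 Payables=280 Receivables=331
After txn 7 (Dr Receivables, Cr Payables, amount 73): Equity=63 Inventory=-243 Loans=-431 Payables=207 Receivables=404
After txn 8 (Dr Receivables, Cr Inventory, amount 401): Equity=63 Inventory=-644 Loans=-431 Payables=207 Receivables=805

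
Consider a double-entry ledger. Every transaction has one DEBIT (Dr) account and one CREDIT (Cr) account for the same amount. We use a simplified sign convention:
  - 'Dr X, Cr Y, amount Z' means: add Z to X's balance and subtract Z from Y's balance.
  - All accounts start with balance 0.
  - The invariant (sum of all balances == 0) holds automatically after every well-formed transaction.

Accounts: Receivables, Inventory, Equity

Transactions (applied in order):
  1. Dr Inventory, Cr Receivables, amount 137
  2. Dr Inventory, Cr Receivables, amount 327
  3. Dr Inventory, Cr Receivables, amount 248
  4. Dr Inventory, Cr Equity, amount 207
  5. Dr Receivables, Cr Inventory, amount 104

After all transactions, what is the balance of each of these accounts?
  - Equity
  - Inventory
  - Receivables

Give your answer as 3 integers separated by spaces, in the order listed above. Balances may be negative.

Answer: -207 815 -608

Derivation:
After txn 1 (Dr Inventory, Cr Receivables, amount 137): Inventory=137 Receivables=-137
After txn 2 (Dr Inventory, Cr Receivables, amount 327): Inventory=464 Receivables=-464
After txn 3 (Dr Inventory, Cr Receivables, amount 248): Inventory=712 Receivables=-712
After txn 4 (Dr Inventory, Cr Equity, amount 207): Equity=-207 Inventory=919 Receivables=-712
After txn 5 (Dr Receivables, Cr Inventory, amount 104): Equity=-207 Inventory=815 Receivables=-608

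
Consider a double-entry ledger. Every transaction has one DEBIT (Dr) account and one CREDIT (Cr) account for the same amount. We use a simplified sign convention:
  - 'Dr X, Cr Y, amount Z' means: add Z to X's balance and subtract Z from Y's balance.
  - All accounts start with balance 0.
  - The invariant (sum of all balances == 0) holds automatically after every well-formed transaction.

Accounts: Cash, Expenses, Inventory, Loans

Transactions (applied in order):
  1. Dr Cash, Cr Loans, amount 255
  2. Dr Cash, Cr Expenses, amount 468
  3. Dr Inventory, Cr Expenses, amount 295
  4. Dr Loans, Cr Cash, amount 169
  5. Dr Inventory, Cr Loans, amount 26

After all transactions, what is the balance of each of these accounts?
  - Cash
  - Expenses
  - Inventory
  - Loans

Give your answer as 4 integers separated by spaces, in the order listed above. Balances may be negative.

After txn 1 (Dr Cash, Cr Loans, amount 255): Cash=255 Loans=-255
After txn 2 (Dr Cash, Cr Expenses, amount 468): Cash=723 Expenses=-468 Loans=-255
After txn 3 (Dr Inventory, Cr Expenses, amount 295): Cash=723 Expenses=-763 Inventory=295 Loans=-255
After txn 4 (Dr Loans, Cr Cash, amount 169): Cash=554 Expenses=-763 Inventory=295 Loans=-86
After txn 5 (Dr Inventory, Cr Loans, amount 26): Cash=554 Expenses=-763 Inventory=321 Loans=-112

Answer: 554 -763 321 -112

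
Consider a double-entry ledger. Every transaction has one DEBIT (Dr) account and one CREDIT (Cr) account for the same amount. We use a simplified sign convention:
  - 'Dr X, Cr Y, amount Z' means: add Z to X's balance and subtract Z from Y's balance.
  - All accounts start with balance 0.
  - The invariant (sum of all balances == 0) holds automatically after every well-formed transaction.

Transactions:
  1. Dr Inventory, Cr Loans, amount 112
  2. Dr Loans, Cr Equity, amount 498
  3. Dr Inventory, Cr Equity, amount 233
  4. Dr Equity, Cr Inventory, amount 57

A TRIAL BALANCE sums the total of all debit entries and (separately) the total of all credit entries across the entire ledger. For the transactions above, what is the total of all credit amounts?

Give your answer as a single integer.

Answer: 900

Derivation:
Txn 1: credit+=112
Txn 2: credit+=498
Txn 3: credit+=233
Txn 4: credit+=57
Total credits = 900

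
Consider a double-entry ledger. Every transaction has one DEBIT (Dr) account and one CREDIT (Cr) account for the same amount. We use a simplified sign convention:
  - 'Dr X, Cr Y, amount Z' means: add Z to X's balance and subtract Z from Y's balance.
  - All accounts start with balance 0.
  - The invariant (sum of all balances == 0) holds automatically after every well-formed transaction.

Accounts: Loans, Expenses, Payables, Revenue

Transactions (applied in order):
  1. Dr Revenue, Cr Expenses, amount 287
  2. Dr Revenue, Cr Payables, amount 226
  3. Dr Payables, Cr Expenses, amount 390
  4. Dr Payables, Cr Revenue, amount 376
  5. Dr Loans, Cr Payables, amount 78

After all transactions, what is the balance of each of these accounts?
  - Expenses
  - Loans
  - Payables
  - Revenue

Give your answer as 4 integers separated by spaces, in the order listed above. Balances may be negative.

Answer: -677 78 462 137

Derivation:
After txn 1 (Dr Revenue, Cr Expenses, amount 287): Expenses=-287 Revenue=287
After txn 2 (Dr Revenue, Cr Payables, amount 226): Expenses=-287 Payables=-226 Revenue=513
After txn 3 (Dr Payables, Cr Expenses, amount 390): Expenses=-677 Payables=164 Revenue=513
After txn 4 (Dr Payables, Cr Revenue, amount 376): Expenses=-677 Payables=540 Revenue=137
After txn 5 (Dr Loans, Cr Payables, amount 78): Expenses=-677 Loans=78 Payables=462 Revenue=137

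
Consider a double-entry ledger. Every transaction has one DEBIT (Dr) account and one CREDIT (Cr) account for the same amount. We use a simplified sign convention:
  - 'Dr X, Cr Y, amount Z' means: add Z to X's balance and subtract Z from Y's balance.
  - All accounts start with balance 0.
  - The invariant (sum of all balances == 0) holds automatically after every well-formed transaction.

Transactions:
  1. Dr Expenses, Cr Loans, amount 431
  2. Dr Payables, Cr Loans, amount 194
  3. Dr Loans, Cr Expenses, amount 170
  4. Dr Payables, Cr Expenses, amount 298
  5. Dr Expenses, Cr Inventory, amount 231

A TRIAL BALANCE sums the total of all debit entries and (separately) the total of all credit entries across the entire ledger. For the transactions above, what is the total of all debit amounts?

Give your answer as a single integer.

Answer: 1324

Derivation:
Txn 1: debit+=431
Txn 2: debit+=194
Txn 3: debit+=170
Txn 4: debit+=298
Txn 5: debit+=231
Total debits = 1324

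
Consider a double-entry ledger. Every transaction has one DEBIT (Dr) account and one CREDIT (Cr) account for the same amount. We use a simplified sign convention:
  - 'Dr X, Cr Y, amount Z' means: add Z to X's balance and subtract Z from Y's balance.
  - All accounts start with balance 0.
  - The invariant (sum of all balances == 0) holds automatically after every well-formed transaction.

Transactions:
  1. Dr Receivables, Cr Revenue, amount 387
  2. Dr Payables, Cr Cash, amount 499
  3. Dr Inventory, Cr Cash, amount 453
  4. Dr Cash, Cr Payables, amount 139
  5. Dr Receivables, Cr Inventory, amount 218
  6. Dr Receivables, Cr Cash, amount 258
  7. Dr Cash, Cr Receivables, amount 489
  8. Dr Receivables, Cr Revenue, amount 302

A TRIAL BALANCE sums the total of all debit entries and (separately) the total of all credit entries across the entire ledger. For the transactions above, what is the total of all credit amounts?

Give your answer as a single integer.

Txn 1: credit+=387
Txn 2: credit+=499
Txn 3: credit+=453
Txn 4: credit+=139
Txn 5: credit+=218
Txn 6: credit+=258
Txn 7: credit+=489
Txn 8: credit+=302
Total credits = 2745

Answer: 2745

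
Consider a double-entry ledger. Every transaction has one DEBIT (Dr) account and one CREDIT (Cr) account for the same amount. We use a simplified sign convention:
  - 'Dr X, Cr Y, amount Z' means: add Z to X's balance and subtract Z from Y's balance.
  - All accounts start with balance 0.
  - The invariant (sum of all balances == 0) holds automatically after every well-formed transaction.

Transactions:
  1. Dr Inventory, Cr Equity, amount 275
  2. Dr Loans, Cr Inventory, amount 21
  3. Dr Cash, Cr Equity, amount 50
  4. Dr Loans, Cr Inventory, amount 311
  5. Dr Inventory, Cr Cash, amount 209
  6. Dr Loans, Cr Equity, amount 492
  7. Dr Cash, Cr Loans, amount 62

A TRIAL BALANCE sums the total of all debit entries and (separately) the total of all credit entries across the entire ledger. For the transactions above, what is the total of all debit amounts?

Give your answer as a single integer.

Txn 1: debit+=275
Txn 2: debit+=21
Txn 3: debit+=50
Txn 4: debit+=311
Txn 5: debit+=209
Txn 6: debit+=492
Txn 7: debit+=62
Total debits = 1420

Answer: 1420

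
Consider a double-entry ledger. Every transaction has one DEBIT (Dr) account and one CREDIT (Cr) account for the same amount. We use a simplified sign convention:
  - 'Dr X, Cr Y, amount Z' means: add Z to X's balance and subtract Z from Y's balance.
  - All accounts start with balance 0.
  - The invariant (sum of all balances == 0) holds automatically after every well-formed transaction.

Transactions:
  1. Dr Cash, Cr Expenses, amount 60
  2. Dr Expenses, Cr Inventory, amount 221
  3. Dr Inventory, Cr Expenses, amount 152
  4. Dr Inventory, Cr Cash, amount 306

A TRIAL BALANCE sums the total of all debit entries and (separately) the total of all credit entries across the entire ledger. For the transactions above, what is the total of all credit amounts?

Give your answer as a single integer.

Txn 1: credit+=60
Txn 2: credit+=221
Txn 3: credit+=152
Txn 4: credit+=306
Total credits = 739

Answer: 739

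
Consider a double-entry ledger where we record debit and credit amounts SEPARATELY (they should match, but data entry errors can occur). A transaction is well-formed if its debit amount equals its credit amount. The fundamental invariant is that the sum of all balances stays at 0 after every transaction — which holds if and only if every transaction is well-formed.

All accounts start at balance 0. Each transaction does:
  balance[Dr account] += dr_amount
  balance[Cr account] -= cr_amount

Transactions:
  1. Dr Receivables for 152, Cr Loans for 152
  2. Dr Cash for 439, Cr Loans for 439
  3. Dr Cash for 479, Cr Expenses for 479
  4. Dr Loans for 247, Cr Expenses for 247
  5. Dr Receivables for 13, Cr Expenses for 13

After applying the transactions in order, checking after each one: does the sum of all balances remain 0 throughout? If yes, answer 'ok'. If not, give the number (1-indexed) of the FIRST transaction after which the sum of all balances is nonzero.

After txn 1: dr=152 cr=152 sum_balances=0
After txn 2: dr=439 cr=439 sum_balances=0
After txn 3: dr=479 cr=479 sum_balances=0
After txn 4: dr=247 cr=247 sum_balances=0
After txn 5: dr=13 cr=13 sum_balances=0

Answer: ok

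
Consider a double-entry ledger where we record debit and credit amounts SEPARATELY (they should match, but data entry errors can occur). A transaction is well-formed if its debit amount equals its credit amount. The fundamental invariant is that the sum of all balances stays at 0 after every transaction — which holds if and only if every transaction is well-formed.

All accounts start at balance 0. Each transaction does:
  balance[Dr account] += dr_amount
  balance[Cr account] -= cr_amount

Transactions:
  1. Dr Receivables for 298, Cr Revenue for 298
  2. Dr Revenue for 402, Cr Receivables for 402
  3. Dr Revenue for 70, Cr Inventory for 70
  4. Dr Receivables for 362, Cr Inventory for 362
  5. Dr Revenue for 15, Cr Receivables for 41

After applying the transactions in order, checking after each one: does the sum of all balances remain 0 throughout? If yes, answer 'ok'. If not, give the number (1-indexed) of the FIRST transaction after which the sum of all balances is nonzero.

After txn 1: dr=298 cr=298 sum_balances=0
After txn 2: dr=402 cr=402 sum_balances=0
After txn 3: dr=70 cr=70 sum_balances=0
After txn 4: dr=362 cr=362 sum_balances=0
After txn 5: dr=15 cr=41 sum_balances=-26

Answer: 5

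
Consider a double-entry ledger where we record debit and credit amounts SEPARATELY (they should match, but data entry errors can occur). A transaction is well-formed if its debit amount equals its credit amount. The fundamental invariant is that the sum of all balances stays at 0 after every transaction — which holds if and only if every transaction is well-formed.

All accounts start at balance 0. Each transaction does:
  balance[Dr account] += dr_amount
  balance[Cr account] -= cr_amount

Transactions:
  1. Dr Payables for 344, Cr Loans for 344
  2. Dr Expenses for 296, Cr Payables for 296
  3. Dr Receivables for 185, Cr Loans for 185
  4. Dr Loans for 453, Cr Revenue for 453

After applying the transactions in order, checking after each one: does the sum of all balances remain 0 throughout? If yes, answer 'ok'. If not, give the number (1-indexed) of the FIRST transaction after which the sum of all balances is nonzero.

Answer: ok

Derivation:
After txn 1: dr=344 cr=344 sum_balances=0
After txn 2: dr=296 cr=296 sum_balances=0
After txn 3: dr=185 cr=185 sum_balances=0
After txn 4: dr=453 cr=453 sum_balances=0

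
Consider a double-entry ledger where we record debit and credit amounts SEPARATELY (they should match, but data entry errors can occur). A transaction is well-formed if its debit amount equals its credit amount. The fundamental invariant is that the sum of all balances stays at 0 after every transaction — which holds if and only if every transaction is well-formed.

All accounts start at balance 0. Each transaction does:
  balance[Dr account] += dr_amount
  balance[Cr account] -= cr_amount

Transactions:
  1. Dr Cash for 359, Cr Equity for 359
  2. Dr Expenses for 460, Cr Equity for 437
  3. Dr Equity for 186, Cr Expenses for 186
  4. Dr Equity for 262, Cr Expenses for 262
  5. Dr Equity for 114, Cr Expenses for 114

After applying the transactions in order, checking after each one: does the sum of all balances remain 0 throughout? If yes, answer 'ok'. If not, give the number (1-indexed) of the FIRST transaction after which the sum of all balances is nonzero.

After txn 1: dr=359 cr=359 sum_balances=0
After txn 2: dr=460 cr=437 sum_balances=23
After txn 3: dr=186 cr=186 sum_balances=23
After txn 4: dr=262 cr=262 sum_balances=23
After txn 5: dr=114 cr=114 sum_balances=23

Answer: 2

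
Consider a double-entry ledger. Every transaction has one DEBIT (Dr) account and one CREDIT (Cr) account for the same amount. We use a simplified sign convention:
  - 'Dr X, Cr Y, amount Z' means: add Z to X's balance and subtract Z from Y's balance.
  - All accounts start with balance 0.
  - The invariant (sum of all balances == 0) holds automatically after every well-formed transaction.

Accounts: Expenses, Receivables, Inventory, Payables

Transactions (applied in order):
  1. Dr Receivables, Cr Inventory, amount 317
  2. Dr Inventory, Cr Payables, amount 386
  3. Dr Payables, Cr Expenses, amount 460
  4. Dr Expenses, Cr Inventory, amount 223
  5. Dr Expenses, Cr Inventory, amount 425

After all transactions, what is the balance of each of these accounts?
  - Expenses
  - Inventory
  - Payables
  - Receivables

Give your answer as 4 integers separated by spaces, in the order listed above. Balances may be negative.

Answer: 188 -579 74 317

Derivation:
After txn 1 (Dr Receivables, Cr Inventory, amount 317): Inventory=-317 Receivables=317
After txn 2 (Dr Inventory, Cr Payables, amount 386): Inventory=69 Payables=-386 Receivables=317
After txn 3 (Dr Payables, Cr Expenses, amount 460): Expenses=-460 Inventory=69 Payables=74 Receivables=317
After txn 4 (Dr Expenses, Cr Inventory, amount 223): Expenses=-237 Inventory=-154 Payables=74 Receivables=317
After txn 5 (Dr Expenses, Cr Inventory, amount 425): Expenses=188 Inventory=-579 Payables=74 Receivables=317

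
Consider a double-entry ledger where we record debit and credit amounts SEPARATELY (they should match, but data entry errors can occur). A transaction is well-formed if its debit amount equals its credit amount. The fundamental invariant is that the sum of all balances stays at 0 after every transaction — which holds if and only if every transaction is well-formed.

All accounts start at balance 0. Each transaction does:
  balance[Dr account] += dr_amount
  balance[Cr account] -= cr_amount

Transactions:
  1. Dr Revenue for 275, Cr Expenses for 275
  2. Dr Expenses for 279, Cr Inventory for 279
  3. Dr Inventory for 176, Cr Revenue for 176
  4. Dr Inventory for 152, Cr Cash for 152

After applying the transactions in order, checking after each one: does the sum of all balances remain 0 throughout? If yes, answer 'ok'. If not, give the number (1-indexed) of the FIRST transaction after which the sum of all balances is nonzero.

After txn 1: dr=275 cr=275 sum_balances=0
After txn 2: dr=279 cr=279 sum_balances=0
After txn 3: dr=176 cr=176 sum_balances=0
After txn 4: dr=152 cr=152 sum_balances=0

Answer: ok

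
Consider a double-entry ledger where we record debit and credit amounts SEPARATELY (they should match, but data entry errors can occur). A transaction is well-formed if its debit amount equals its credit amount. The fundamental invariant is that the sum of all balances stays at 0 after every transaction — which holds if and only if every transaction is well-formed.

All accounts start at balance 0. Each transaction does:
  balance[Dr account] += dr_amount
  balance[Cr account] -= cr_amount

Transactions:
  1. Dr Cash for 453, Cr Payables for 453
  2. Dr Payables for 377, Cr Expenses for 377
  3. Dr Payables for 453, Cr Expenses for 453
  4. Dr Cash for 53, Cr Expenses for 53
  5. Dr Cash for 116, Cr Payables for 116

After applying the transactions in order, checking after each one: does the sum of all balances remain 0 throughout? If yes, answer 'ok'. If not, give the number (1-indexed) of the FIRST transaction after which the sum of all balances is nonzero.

After txn 1: dr=453 cr=453 sum_balances=0
After txn 2: dr=377 cr=377 sum_balances=0
After txn 3: dr=453 cr=453 sum_balances=0
After txn 4: dr=53 cr=53 sum_balances=0
After txn 5: dr=116 cr=116 sum_balances=0

Answer: ok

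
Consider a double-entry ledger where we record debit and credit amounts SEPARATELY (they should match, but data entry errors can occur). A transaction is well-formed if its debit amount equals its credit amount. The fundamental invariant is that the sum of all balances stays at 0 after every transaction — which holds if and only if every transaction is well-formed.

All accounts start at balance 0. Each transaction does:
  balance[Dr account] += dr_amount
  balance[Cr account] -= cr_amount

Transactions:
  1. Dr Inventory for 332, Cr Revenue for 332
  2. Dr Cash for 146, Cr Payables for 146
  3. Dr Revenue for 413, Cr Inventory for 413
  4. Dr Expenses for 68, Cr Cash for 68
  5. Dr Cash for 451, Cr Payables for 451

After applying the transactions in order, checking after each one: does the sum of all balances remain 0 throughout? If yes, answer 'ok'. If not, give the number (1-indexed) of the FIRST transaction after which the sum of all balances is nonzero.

After txn 1: dr=332 cr=332 sum_balances=0
After txn 2: dr=146 cr=146 sum_balances=0
After txn 3: dr=413 cr=413 sum_balances=0
After txn 4: dr=68 cr=68 sum_balances=0
After txn 5: dr=451 cr=451 sum_balances=0

Answer: ok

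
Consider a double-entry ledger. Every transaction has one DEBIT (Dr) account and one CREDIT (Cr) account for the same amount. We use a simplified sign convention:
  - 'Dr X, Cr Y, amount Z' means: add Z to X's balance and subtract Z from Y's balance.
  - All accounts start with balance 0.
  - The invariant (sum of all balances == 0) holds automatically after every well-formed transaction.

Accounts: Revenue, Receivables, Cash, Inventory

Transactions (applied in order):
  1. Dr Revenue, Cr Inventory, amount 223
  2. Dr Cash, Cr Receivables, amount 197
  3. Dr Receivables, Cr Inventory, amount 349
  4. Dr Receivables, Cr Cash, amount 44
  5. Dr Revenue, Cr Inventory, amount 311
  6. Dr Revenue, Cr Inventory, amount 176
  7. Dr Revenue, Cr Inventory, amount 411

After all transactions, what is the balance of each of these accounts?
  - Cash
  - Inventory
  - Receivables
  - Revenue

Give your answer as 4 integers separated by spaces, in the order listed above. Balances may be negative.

After txn 1 (Dr Revenue, Cr Inventory, amount 223): Inventory=-223 Revenue=223
After txn 2 (Dr Cash, Cr Receivables, amount 197): Cash=197 Inventory=-223 Receivables=-197 Revenue=223
After txn 3 (Dr Receivables, Cr Inventory, amount 349): Cash=197 Inventory=-572 Receivables=152 Revenue=223
After txn 4 (Dr Receivables, Cr Cash, amount 44): Cash=153 Inventory=-572 Receivables=196 Revenue=223
After txn 5 (Dr Revenue, Cr Inventory, amount 311): Cash=153 Inventory=-883 Receivables=196 Revenue=534
After txn 6 (Dr Revenue, Cr Inventory, amount 176): Cash=153 Inventory=-1059 Receivables=196 Revenue=710
After txn 7 (Dr Revenue, Cr Inventory, amount 411): Cash=153 Inventory=-1470 Receivables=196 Revenue=1121

Answer: 153 -1470 196 1121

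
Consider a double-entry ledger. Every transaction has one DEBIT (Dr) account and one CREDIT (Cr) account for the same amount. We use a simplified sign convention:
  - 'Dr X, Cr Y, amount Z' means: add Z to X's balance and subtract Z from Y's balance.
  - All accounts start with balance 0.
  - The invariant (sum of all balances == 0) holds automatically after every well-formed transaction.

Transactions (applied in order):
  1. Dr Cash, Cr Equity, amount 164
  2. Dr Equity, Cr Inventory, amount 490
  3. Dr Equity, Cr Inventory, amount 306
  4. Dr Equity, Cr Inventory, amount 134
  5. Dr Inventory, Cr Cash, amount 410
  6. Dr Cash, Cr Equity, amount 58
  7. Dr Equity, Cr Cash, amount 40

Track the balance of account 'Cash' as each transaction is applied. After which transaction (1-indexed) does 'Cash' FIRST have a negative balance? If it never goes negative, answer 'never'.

Answer: 5

Derivation:
After txn 1: Cash=164
After txn 2: Cash=164
After txn 3: Cash=164
After txn 4: Cash=164
After txn 5: Cash=-246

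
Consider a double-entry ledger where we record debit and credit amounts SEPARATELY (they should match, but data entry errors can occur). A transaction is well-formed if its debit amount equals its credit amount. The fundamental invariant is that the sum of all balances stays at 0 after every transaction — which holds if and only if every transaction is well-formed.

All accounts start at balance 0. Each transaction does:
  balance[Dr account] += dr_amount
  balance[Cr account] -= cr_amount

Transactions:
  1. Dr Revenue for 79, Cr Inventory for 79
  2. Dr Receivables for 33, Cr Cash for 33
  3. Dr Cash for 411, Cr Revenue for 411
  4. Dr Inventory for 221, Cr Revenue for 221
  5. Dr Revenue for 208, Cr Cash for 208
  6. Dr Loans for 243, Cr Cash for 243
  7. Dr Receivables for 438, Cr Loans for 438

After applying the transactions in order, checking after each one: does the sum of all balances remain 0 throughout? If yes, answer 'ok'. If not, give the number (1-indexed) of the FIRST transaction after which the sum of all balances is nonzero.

Answer: ok

Derivation:
After txn 1: dr=79 cr=79 sum_balances=0
After txn 2: dr=33 cr=33 sum_balances=0
After txn 3: dr=411 cr=411 sum_balances=0
After txn 4: dr=221 cr=221 sum_balances=0
After txn 5: dr=208 cr=208 sum_balances=0
After txn 6: dr=243 cr=243 sum_balances=0
After txn 7: dr=438 cr=438 sum_balances=0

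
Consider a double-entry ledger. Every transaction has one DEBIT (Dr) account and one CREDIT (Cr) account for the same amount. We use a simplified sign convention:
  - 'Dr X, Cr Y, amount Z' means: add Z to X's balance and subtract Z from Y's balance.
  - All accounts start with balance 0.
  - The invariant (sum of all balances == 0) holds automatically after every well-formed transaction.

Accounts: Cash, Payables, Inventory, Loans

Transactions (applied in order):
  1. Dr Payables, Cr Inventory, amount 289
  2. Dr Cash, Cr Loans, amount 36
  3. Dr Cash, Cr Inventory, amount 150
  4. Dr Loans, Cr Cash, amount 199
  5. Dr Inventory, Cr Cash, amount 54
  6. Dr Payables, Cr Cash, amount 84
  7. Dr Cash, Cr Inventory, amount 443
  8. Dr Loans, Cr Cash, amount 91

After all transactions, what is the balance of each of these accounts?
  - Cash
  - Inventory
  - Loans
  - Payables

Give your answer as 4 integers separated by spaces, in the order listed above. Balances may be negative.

After txn 1 (Dr Payables, Cr Inventory, amount 289): Inventory=-289 Payables=289
After txn 2 (Dr Cash, Cr Loans, amount 36): Cash=36 Inventory=-289 Loans=-36 Payables=289
After txn 3 (Dr Cash, Cr Inventory, amount 150): Cash=186 Inventory=-439 Loans=-36 Payables=289
After txn 4 (Dr Loans, Cr Cash, amount 199): Cash=-13 Inventory=-439 Loans=163 Payables=289
After txn 5 (Dr Inventory, Cr Cash, amount 54): Cash=-67 Inventory=-385 Loans=163 Payables=289
After txn 6 (Dr Payables, Cr Cash, amount 84): Cash=-151 Inventory=-385 Loans=163 Payables=373
After txn 7 (Dr Cash, Cr Inventory, amount 443): Cash=292 Inventory=-828 Loans=163 Payables=373
After txn 8 (Dr Loans, Cr Cash, amount 91): Cash=201 Inventory=-828 Loans=254 Payables=373

Answer: 201 -828 254 373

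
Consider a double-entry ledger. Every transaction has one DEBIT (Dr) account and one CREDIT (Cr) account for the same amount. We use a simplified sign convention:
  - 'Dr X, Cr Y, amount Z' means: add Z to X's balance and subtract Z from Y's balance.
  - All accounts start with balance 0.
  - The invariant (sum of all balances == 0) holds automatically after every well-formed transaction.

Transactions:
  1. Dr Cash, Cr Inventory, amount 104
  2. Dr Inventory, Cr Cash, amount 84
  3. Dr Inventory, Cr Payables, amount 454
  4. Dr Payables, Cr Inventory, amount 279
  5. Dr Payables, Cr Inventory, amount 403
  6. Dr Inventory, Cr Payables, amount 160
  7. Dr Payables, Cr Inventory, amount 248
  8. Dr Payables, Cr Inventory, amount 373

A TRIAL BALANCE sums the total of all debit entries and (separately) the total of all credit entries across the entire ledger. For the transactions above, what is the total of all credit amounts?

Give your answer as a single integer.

Answer: 2105

Derivation:
Txn 1: credit+=104
Txn 2: credit+=84
Txn 3: credit+=454
Txn 4: credit+=279
Txn 5: credit+=403
Txn 6: credit+=160
Txn 7: credit+=248
Txn 8: credit+=373
Total credits = 2105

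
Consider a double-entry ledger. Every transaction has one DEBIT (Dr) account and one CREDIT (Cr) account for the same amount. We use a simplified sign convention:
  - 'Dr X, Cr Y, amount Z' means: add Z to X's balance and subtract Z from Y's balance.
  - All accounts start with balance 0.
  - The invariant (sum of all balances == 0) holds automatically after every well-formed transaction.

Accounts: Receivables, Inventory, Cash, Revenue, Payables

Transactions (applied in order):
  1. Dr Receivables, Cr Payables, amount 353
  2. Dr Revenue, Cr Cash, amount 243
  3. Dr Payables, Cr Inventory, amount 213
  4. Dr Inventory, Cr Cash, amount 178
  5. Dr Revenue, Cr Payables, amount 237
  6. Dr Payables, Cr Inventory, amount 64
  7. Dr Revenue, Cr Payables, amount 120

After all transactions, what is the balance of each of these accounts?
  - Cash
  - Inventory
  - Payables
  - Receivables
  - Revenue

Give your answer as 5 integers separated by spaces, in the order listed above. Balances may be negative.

Answer: -421 -99 -433 353 600

Derivation:
After txn 1 (Dr Receivables, Cr Payables, amount 353): Payables=-353 Receivables=353
After txn 2 (Dr Revenue, Cr Cash, amount 243): Cash=-243 Payables=-353 Receivables=353 Revenue=243
After txn 3 (Dr Payables, Cr Inventory, amount 213): Cash=-243 Inventory=-213 Payables=-140 Receivables=353 Revenue=243
After txn 4 (Dr Inventory, Cr Cash, amount 178): Cash=-421 Inventory=-35 Payables=-140 Receivables=353 Revenue=243
After txn 5 (Dr Revenue, Cr Payables, amount 237): Cash=-421 Inventory=-35 Payables=-377 Receivables=353 Revenue=480
After txn 6 (Dr Payables, Cr Inventory, amount 64): Cash=-421 Inventory=-99 Payables=-313 Receivables=353 Revenue=480
After txn 7 (Dr Revenue, Cr Payables, amount 120): Cash=-421 Inventory=-99 Payables=-433 Receivables=353 Revenue=600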